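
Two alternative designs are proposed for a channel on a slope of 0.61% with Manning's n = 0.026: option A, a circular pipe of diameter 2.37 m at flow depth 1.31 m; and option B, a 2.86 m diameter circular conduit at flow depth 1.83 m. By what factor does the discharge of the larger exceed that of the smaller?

Channel A: For a circular section of diameter D = 2.37 m at depth y = 1.31 m, the central angle is θ = 2 arccos(1 − 2y/D) = 3.353 rad. Then A = (D²/8)(θ − sin θ) = 2.501 m² and P = Dθ/2 = 3.973 m. Hydraulic radius R = A/P = 2.501/3.973 = 0.6296 m. Q_A = (1/0.026)·2.501·0.6296^(2/3)·√0.0061 = 5.52 m³/s.
Channel B: For a circular section of diameter D = 2.86 m at depth y = 1.83 m, the central angle is θ = 2 arccos(1 − 2y/D) = 3.709 rad. Then A = (D²/8)(θ − sin θ) = 4.341 m² and P = Dθ/2 = 5.303 m. Hydraulic radius R = A/P = 4.341/5.303 = 0.8186 m. Q_B = (1/0.026)·4.341·0.8186^(2/3)·√0.0061 = 11.41 m³/s.
The larger discharge is 11.41 m³/s and the smaller is 5.52 m³/s; the ratio is 2.07.

2.07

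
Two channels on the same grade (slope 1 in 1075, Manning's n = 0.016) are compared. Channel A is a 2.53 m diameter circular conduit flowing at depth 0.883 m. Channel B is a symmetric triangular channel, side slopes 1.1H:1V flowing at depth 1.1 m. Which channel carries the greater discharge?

Channel A: For a circular section of diameter D = 2.53 m at depth y = 0.883 m, the central angle is θ = 2 arccos(1 − 2y/D) = 2.528 rad. Then A = (D²/8)(θ − sin θ) = 1.562 m² and P = Dθ/2 = 3.198 m. Hydraulic radius R = A/P = 1.562/3.198 = 0.4885 m. Q_A = (1/0.016)·1.562·0.4885^(2/3)·√0.0009302 = 1.847 m³/s.
Channel B: For a triangular section with side slope z = 1.1: A = zy² = 1.1×1.1² = 1.331 m²; P = 2y√(1+z²) = 2×1.1×1.487 = 3.271 m. Hydraulic radius R = A/P = 1.331/3.271 = 0.407 m. Q_B = (1/0.016)·1.331·0.407^(2/3)·√0.0009302 = 1.393 m³/s.
Q_A = 1.847 m³/s vs Q_B = 1.393 m³/s, so channel A carries more.

channel A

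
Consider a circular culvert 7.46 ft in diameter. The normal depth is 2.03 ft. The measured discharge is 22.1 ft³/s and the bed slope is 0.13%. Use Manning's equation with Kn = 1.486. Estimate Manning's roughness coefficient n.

For a circular section of diameter D = 7.46 ft at depth y = 2.03 ft, the central angle is θ = 2 arccos(1 − 2y/D) = 2.195 rad. Then A = (D²/8)(θ − sin θ) = 9.626 ft² and P = Dθ/2 = 8.188 ft.
Hydraulic radius R = A/P = 9.626/8.188 = 1.176 ft.
Rearranging Manning's equation: n = (1.486/Q) A R^(2/3) S^(1/2) = (1.486/22.1) × 9.626 × 1.176^(2/3) × √0.0013 = 0.026.

n = 0.026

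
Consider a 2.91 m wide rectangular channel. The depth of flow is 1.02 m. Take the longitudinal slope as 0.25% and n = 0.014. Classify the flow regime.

subcritical

Flow area A = b·y = 2.91 × 1.02 = 2.968 m². Wetted perimeter P = b + 2y = 2.91 + 2×1.02 = 4.95 m.
Hydraulic radius R = A/P = 2.968/4.95 = 0.5996 m.
V = (1/n) R^(2/3) √S = (1/0.014) × 0.5996^(2/3) × √0.0025 = 2.54 m/s. Hydraulic depth D_h = A/T = 2.968/2.91 = 1.02 m.
Froude number Fr = V/√(g·D_h) = 2.54/√(9.81×1.02) = 0.803, which is less than 1, so the flow is subcritical.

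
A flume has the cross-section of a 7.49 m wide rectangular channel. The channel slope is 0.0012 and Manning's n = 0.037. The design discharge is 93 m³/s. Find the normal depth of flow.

y_n = 7.26 m

Manning's equation rearranged: A R^(2/3) = nQ / (1·√S) = 0.037 × 93 / (√0.0012) = 99.33.
At y = 9.03 m: A R^(2/3) = 129.4 — over.
At y = 6.05 m: A R^(2/3) = 79.26 — short.
At y = 7.26 m: A R^(2/3) = 99.38 — close enough.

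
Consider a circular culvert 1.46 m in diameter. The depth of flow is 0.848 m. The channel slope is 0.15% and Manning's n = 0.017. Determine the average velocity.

V = 1.23 m/s

For a circular section of diameter D = 1.46 m at depth y = 0.848 m, the central angle is θ = 2 arccos(1 − 2y/D) = 3.466 rad. Then A = (D²/8)(θ − sin θ) = 1.009 m² and P = Dθ/2 = 2.53 m.
Hydraulic radius R = A/P = 1.009/2.53 = 0.3986 m.
From Manning's equation, V = (1/n) R^(2/3) S^(1/2) = (1/0.017) × 0.3986^(2/3) × 0.0015^(1/2) = 1.23 m/s.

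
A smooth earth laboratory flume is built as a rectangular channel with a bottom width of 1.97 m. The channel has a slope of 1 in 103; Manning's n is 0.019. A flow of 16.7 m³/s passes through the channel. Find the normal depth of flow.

y_n = 2.13 m

Manning's equation rearranged: A R^(2/3) = nQ / (1·√S) = 0.019 × 16.7 / (√0.009709) = 3.22.
Trying y = 1.74 m: A R^(2/3) = 2.516 — too small.
Trying y = 2.13 m: A R^(2/3) = 3.224 — ≈ 3.22.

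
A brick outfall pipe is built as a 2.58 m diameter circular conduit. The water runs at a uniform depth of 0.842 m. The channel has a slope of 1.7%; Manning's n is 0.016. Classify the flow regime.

For a circular section of diameter D = 2.58 m at depth y = 0.842 m, the central angle is θ = 2 arccos(1 − 2y/D) = 2.432 rad. Then A = (D²/8)(θ − sin θ) = 1.482 m² and P = Dθ/2 = 3.138 m.
Hydraulic radius R = A/P = 1.482/3.138 = 0.4723 m.
V = (1/n) R^(2/3) √S = (1/0.016) × 0.4723^(2/3) × √0.017 = 4.942 m/s. Hydraulic depth D_h = A/T = 1.482/2.419 = 0.6125 m.
Froude number Fr = V/√(g·D_h) = 4.942/√(9.81×0.6125) = 2.02, which is greater than 1, so the flow is supercritical.

supercritical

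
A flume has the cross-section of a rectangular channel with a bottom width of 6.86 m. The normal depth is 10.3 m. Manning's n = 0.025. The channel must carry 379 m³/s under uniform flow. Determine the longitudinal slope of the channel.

Flow area A = b·y = 6.86 × 10.3 = 70.66 m². Wetted perimeter P = b + 2y = 6.86 + 2×10.3 = 27.46 m.
Hydraulic radius R = A/P = 70.66/27.46 = 2.573 m.
From Manning's equation, S = [nQ / (1 A R^(2/3))]² = [0.025 × 379 / (1 × 70.66 × 2.573^(2/3))]² = 0.0051.

S = 0.0051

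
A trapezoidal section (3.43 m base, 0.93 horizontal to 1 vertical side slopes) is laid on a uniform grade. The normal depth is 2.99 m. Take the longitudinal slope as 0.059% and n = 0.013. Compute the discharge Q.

With bottom width b = 3.43 m and side slope z = 0.93: A = (b + zy)y = (3.43 + 0.93×2.99)×2.99 = 18.57 m²; P = b + 2y√(1+z²) = 3.43 + 2×2.99×1.366 = 11.6 m.
Hydraulic radius R = A/P = 18.57/11.6 = 1.601 m.
Manning's equation: Q = (1/n) A R^(2/3) S^(1/2) = (1/0.013) × 18.57 × 1.601^(2/3) × 0.00059^(1/2) = 47.5 m³/s.

Q = 47.5 m³/s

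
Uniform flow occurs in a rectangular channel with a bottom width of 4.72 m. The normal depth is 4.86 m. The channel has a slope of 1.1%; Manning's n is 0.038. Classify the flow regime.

Flow area A = b·y = 4.72 × 4.86 = 22.94 m². Wetted perimeter P = b + 2y = 4.72 + 2×4.86 = 14.44 m.
Hydraulic radius R = A/P = 22.94/14.44 = 1.589 m.
V = (1/n) R^(2/3) √S = (1/0.038) × 1.589^(2/3) × √0.011 = 3.758 m/s. Hydraulic depth D_h = A/T = 22.94/4.72 = 4.86 m.
Froude number Fr = V/√(g·D_h) = 3.758/√(9.81×4.86) = 0.544, which is less than 1, so the flow is subcritical.

subcritical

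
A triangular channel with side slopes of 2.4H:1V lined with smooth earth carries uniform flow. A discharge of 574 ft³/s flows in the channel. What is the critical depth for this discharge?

At critical depth, Q² T / (g A³) = 1, i.e. A³/T = Q²/g = 574²/32.2 = 10230.
Try y = 4.58 ft: A³/T = 5804 — short.
Try y = 5.71 ft: A³/T = 17480 — over.
Try y = 5.13 ft: A³/T = 10230 — ≈ 10230.

y_c = 5.13 ft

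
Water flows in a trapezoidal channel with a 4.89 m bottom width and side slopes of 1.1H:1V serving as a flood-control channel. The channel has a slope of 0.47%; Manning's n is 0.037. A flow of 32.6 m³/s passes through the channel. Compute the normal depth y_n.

Manning's equation rearranged: A R^(2/3) = nQ / (1·√S) = 0.037 × 32.6 / (√0.0047) = 17.59.
Trying y = 1.41 m: A R^(2/3) = 9.082 — short.
Trying y = 2.26 m: A R^(2/3) = 21.22 — over.
Trying y = 2.04 m: A R^(2/3) = 17.59 — matches.

y_n = 2.04 m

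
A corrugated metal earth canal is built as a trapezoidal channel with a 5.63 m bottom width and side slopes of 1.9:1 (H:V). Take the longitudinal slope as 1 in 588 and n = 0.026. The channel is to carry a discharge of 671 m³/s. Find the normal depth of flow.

y_n = 7.93 m

Manning's equation rearranged: A R^(2/3) = nQ / (1·√S) = 0.026 × 671 / (√0.001701) = 423.
Trying y = 6.08 m: A R^(2/3) = 231.2 — short.
Trying y = 9.69 m: A R^(2/3) = 674.9 — over.
Trying y = 7.93 m: A R^(2/3) = 422.9 — matches.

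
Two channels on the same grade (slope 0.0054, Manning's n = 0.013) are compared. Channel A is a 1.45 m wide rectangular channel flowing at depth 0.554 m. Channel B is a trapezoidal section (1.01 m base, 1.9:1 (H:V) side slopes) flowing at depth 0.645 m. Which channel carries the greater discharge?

Channel A: Flow area A = b·y = 1.45 × 0.554 = 0.8033 m². Wetted perimeter P = b + 2y = 1.45 + 2×0.554 = 2.558 m. Hydraulic radius R = A/P = 0.8033/2.558 = 0.314 m. Q_A = (1/0.013)·0.8033·0.314^(2/3)·√0.0054 = 2.098 m³/s.
Channel B: With bottom width b = 1.01 m and side slope z = 1.9: A = (b + zy)y = (1.01 + 1.9×0.645)×0.645 = 1.442 m²; P = b + 2y√(1+z²) = 1.01 + 2×0.645×2.147 = 3.78 m. Hydraulic radius R = A/P = 1.442/3.78 = 0.3815 m. Q_B = (1/0.013)·1.442·0.3815^(2/3)·√0.0054 = 4.287 m³/s.
Q_A = 2.098 m³/s vs Q_B = 4.287 m³/s, so channel B carries more.

channel B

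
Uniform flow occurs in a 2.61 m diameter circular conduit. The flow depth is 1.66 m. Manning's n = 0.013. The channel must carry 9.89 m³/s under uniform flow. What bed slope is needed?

For a circular section of diameter D = 2.61 m at depth y = 1.66 m, the central angle is θ = 2 arccos(1 − 2y/D) = 3.693 rad. Then A = (D²/8)(θ − sin θ) = 3.59 m² and P = Dθ/2 = 4.819 m.
Hydraulic radius R = A/P = 3.59/4.819 = 0.745 m.
From Manning's equation, S = [nQ / (1 A R^(2/3))]² = [0.013 × 9.89 / (1 × 3.59 × 0.745^(2/3))]² = 0.0019.

S = 0.0019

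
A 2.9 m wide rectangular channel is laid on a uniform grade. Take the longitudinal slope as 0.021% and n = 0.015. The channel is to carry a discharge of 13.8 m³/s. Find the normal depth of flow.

Manning's equation rearranged: A R^(2/3) = nQ / (1·√S) = 0.015 × 13.8 / (√0.00021) = 14.28.
Trying y = 3.23 m: A R^(2/3) = 9.372 — short.
Trying y = 4.99 m: A R^(2/3) = 15.64 — over.
Trying y = 4.61 m: A R^(2/3) = 14.27 — ≈ 14.28.

y_n = 4.61 m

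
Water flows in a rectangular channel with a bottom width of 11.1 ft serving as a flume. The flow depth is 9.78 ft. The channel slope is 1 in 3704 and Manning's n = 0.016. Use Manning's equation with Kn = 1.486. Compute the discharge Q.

Q = 385 ft³/s

Flow area A = b·y = 11.1 × 9.78 = 108.6 ft². Wetted perimeter P = b + 2y = 11.1 + 2×9.78 = 30.66 ft.
Hydraulic radius R = A/P = 108.6/30.66 = 3.541 ft.
Manning's equation: Q = (1.486/n) A R^(2/3) S^(1/2) = (1.486/0.016) × 108.6 × 3.541^(2/3) × 0.00027^(1/2) = 385 ft³/s.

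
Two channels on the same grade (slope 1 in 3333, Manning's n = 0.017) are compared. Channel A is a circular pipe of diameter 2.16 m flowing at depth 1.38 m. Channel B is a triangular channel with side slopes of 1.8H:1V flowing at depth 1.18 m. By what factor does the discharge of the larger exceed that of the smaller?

1.11

Channel A: For a circular section of diameter D = 2.16 m at depth y = 1.38 m, the central angle is θ = 2 arccos(1 − 2y/D) = 3.705 rad. Then A = (D²/8)(θ − sin θ) = 2.472 m² and P = Dθ/2 = 4.001 m. Hydraulic radius R = A/P = 2.472/4.001 = 0.6178 m. Q_A = (1/0.017)·2.472·0.6178^(2/3)·√0.0003 = 1.827 m³/s.
Channel B: For a triangular section with side slope z = 1.8: A = zy² = 1.8×1.18² = 2.506 m²; P = 2y√(1+z²) = 2×1.18×2.059 = 4.86 m. Hydraulic radius R = A/P = 2.506/4.86 = 0.5158 m. Q_B = (1/0.017)·2.506·0.5158^(2/3)·√0.0003 = 1.642 m³/s.
The larger discharge is 1.827 m³/s and the smaller is 1.642 m³/s; the ratio is 1.11.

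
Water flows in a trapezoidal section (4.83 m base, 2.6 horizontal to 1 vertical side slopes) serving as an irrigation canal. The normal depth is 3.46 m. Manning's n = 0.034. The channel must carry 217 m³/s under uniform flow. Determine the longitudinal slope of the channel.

S = 0.00954

With bottom width b = 4.83 m and side slope z = 2.6: A = (b + zy)y = (4.83 + 2.6×3.46)×3.46 = 47.84 m²; P = b + 2y√(1+z²) = 4.83 + 2×3.46×2.786 = 24.11 m.
Hydraulic radius R = A/P = 47.84/24.11 = 1.984 m.
From Manning's equation, S = [nQ / (1 A R^(2/3))]² = [0.034 × 217 / (1 × 47.84 × 1.984^(2/3))]² = 0.00954.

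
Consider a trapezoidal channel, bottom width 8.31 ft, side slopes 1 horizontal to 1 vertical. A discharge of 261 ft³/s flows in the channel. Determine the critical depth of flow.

At critical depth, Q² T / (g A³) = 1, i.e. A³/T = Q²/g = 261²/32.2 = 2116.
Try y = 3.48 ft: A³/T = 4523 — high.
Try y = 2.27 ft: A³/T = 1078 — low.
Try y = 2.78 ft: A³/T = 2113 — close enough.

y_c = 2.78 ft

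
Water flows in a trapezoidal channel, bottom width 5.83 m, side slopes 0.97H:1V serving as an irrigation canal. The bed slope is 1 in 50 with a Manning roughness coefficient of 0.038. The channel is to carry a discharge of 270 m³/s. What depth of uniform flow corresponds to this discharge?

y_n = 4.16 m

Manning's equation rearranged: A R^(2/3) = nQ / (1·√S) = 0.038 × 270 / (√0.02) = 72.55.
Trying y = 4.98 m: A R^(2/3) = 102.8 — high.
Trying y = 3.04 m: A R^(2/3) = 40.45 — low.
Trying y = 4.16 m: A R^(2/3) = 72.66 — close enough.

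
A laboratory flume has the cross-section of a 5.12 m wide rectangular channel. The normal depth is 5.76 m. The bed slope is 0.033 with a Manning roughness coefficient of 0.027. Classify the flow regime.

supercritical

Flow area A = b·y = 5.12 × 5.76 = 29.49 m². Wetted perimeter P = b + 2y = 5.12 + 2×5.76 = 16.64 m.
Hydraulic radius R = A/P = 29.49/16.64 = 1.772 m.
V = (1/n) R^(2/3) √S = (1/0.027) × 1.772^(2/3) × √0.033 = 9.853 m/s. Hydraulic depth D_h = A/T = 29.49/5.12 = 5.76 m.
Froude number Fr = V/√(g·D_h) = 9.853/√(9.81×5.76) = 1.31, which is greater than 1, so the flow is supercritical.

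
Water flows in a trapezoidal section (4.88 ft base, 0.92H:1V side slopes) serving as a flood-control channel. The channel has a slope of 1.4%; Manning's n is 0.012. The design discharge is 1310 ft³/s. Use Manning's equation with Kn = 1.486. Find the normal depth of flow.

y_n = 5.02 ft

Manning's equation rearranged: A R^(2/3) = nQ / (1.486·√S) = 0.012 × 1310 / (1.486 × √0.014) = 89.41.
Trying y = 3.73 ft: A R^(2/3) = 50.27 — too small.
Trying y = 5.65 ft: A R^(2/3) = 113.5 — too large.
Trying y = 5.02 ft: A R^(2/3) = 89.56 — close enough.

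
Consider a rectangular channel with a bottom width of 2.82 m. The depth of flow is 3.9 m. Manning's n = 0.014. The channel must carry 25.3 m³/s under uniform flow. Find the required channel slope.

S = 0.00099

Flow area A = b·y = 2.82 × 3.9 = 11 m². Wetted perimeter P = b + 2y = 2.82 + 2×3.9 = 10.62 m.
Hydraulic radius R = A/P = 11/10.62 = 1.036 m.
From Manning's equation, S = [nQ / (1 A R^(2/3))]² = [0.014 × 25.3 / (1 × 11 × 1.036^(2/3))]² = 0.00099.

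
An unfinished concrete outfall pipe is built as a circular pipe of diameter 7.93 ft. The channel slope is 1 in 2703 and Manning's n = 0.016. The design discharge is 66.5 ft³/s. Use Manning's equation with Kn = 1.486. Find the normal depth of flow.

Manning's equation rearranged: A R^(2/3) = nQ / (1.486·√S) = 0.016 × 66.5 / (1.486 × √0.00037) = 37.23.
Trying y = 4.57 ft: A R^(2/3) = 49.19 — over.
Trying y = 2.63 ft: A R^(2/3) = 18.51 — short.
Trying y = 3.86 ft: A R^(2/3) = 37.23 — ≈ 37.23.

y_n = 3.86 ft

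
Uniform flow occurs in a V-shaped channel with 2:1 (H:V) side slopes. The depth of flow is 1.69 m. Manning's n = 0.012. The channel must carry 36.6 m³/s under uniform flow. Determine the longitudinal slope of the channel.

S = 0.00859

For a triangular section with side slope z = 2: A = zy² = 2×1.69² = 5.712 m²; P = 2y√(1+z²) = 2×1.69×2.236 = 7.558 m.
Hydraulic radius R = A/P = 5.712/7.558 = 0.7558 m.
From Manning's equation, S = [nQ / (1 A R^(2/3))]² = [0.012 × 36.6 / (1 × 5.712 × 0.7558^(2/3))]² = 0.00859.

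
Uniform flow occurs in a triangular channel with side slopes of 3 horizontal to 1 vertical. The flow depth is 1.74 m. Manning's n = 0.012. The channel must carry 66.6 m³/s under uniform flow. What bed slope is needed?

S = 0.01

For a triangular section with side slope z = 3: A = zy² = 3×1.74² = 9.083 m²; P = 2y√(1+z²) = 2×1.74×3.162 = 11 m.
Hydraulic radius R = A/P = 9.083/11 = 0.8254 m.
From Manning's equation, S = [nQ / (1 A R^(2/3))]² = [0.012 × 66.6 / (1 × 9.083 × 0.8254^(2/3))]² = 0.01.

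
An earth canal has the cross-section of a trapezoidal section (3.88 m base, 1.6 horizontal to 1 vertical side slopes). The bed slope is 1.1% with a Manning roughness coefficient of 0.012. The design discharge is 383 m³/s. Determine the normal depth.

y_n = 3.24 m

Manning's equation rearranged: A R^(2/3) = nQ / (1·√S) = 0.012 × 383 / (√0.011) = 43.82.
At y = 3.89 m: A R^(2/3) = 64.82 — too large.
At y = 3.24 m: A R^(2/3) = 43.83 — close enough.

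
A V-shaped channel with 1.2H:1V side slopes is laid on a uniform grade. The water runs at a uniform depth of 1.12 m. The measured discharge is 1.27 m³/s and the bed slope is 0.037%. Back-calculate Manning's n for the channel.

For a triangular section with side slope z = 1.2: A = zy² = 1.2×1.12² = 1.505 m²; P = 2y√(1+z²) = 2×1.12×1.562 = 3.499 m.
Hydraulic radius R = A/P = 1.505/3.499 = 0.4302 m.
Rearranging Manning's equation: n = (1/Q) A R^(2/3) S^(1/2) = (1/1.27) × 1.505 × 0.4302^(2/3) × √0.00037 = 0.013.

n = 0.013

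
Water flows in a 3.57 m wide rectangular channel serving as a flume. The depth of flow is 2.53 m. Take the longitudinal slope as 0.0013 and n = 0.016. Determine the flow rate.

Flow area A = b·y = 3.57 × 2.53 = 9.032 m². Wetted perimeter P = b + 2y = 3.57 + 2×2.53 = 8.63 m.
Hydraulic radius R = A/P = 9.032/8.63 = 1.047 m.
Manning's equation: Q = (1/n) A R^(2/3) S^(1/2) = (1/0.016) × 9.032 × 1.047^(2/3) × 0.0013^(1/2) = 21 m³/s.

Q = 21 m³/s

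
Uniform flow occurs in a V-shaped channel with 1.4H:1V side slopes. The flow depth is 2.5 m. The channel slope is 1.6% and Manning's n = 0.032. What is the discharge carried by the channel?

Q = 35 m³/s

For a triangular section with side slope z = 1.4: A = zy² = 1.4×2.5² = 8.75 m²; P = 2y√(1+z²) = 2×2.5×1.72 = 8.602 m.
Hydraulic radius R = A/P = 8.75/8.602 = 1.017 m.
Manning's equation: Q = (1/n) A R^(2/3) S^(1/2) = (1/0.032) × 8.75 × 1.017^(2/3) × 0.016^(1/2) = 35 m³/s.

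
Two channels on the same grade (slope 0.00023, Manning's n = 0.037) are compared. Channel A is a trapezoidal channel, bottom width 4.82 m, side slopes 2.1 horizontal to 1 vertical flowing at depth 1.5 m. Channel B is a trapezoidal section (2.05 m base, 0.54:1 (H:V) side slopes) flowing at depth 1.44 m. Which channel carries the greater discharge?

Channel A: With bottom width b = 4.82 m and side slope z = 2.1: A = (b + zy)y = (4.82 + 2.1×1.5)×1.5 = 11.96 m²; P = b + 2y√(1+z²) = 4.82 + 2×1.5×2.326 = 11.8 m. Hydraulic radius R = A/P = 11.96/11.8 = 1.013 m. Q_A = (1/0.037)·11.96·1.013^(2/3)·√0.00023 = 4.944 m³/s.
Channel B: With bottom width b = 2.05 m and side slope z = 0.54: A = (b + zy)y = (2.05 + 0.54×1.44)×1.44 = 4.072 m²; P = b + 2y√(1+z²) = 2.05 + 2×1.44×1.136 = 5.323 m. Hydraulic radius R = A/P = 4.072/5.323 = 0.7649 m. Q_B = (1/0.037)·4.072·0.7649^(2/3)·√0.00023 = 1.396 m³/s.
Q_A = 4.944 m³/s vs Q_B = 1.396 m³/s, so channel A carries more.

channel A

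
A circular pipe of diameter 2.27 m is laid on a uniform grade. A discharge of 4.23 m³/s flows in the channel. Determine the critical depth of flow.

y_c = 0.947 m

At critical depth, Q² T / (g A³) = 1, i.e. A³/T = Q²/g = 4.23²/9.81 = 1.824.
At y = 0.654 m: A³/T = 0.4375 — low.
At y = 1.1 m: A³/T = 3.238 — high.
At y = 0.947 m: A³/T = 1.825 — matches.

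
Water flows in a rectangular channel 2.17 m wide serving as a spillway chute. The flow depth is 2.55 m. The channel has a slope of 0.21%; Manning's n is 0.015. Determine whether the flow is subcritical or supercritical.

Flow area A = b·y = 2.17 × 2.55 = 5.533 m². Wetted perimeter P = b + 2y = 2.17 + 2×2.55 = 7.27 m.
Hydraulic radius R = A/P = 5.533/7.27 = 0.7611 m.
V = (1/n) R^(2/3) √S = (1/0.015) × 0.7611^(2/3) × √0.0021 = 2.547 m/s. Hydraulic depth D_h = A/T = 5.533/2.17 = 2.55 m.
Froude number Fr = V/√(g·D_h) = 2.547/√(9.81×2.55) = 0.509, which is less than 1, so the flow is subcritical.

subcritical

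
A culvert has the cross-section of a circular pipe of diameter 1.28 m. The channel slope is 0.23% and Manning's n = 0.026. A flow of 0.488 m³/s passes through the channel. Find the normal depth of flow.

Manning's equation rearranged: A R^(2/3) = nQ / (1·√S) = 0.026 × 0.488 / (√0.0023) = 0.2646.
Trying y = 0.686 m: A R^(2/3) = 0.338 — too large.
Trying y = 0.594 m: A R^(2/3) = 0.2647 — matches.

y_n = 0.594 m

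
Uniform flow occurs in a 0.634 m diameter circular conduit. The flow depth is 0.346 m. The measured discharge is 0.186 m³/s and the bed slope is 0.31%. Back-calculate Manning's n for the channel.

n = 0.016

For a circular section of diameter D = 0.634 m at depth y = 0.346 m, the central angle is θ = 2 arccos(1 − 2y/D) = 3.325 rad. Then A = (D²/8)(θ − sin θ) = 0.1762 m² and P = Dθ/2 = 1.054 m.
Hydraulic radius R = A/P = 0.1762/1.054 = 0.1672 m.
Rearranging Manning's equation: n = (1/Q) A R^(2/3) S^(1/2) = (1/0.186) × 0.1762 × 0.1672^(2/3) × √0.0031 = 0.016.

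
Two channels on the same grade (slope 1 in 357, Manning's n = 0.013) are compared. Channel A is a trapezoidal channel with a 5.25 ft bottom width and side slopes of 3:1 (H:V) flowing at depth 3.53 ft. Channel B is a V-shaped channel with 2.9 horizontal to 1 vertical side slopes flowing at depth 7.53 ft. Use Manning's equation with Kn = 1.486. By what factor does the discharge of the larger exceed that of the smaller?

Channel A: With bottom width b = 5.25 ft and side slope z = 3: A = (b + zy)y = (5.25 + 3×3.53)×3.53 = 55.92 ft²; P = b + 2y√(1+z²) = 5.25 + 2×3.53×3.162 = 27.58 ft. Hydraulic radius R = A/P = 55.92/27.58 = 2.028 ft. Q_A = (1.486/0.013)·55.92·2.028^(2/3)·√0.002801 = 541.9 ft³/s.
Channel B: For a triangular section with side slope z = 2.9: A = zy² = 2.9×7.53² = 164.4 ft²; P = 2y√(1+z²) = 2×7.53×3.068 = 46.2 ft. Hydraulic radius R = A/P = 164.4/46.2 = 3.559 ft. Q_B = (1.486/0.013)·164.4·3.559^(2/3)·√0.002801 = 2319 ft³/s.
The larger discharge is 2319 ft³/s and the smaller is 541.9 ft³/s; the ratio is 4.28.

4.28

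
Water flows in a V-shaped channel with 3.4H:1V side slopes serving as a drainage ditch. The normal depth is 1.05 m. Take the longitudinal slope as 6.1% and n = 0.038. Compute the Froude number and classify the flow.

supercritical

For a triangular section with side slope z = 3.4: A = zy² = 3.4×1.05² = 3.748 m²; P = 2y√(1+z²) = 2×1.05×3.544 = 7.442 m.
Hydraulic radius R = A/P = 3.748/7.442 = 0.5037 m.
V = (1/n) R^(2/3) √S = (1/0.038) × 0.5037^(2/3) × √0.061 = 4.114 m/s. Hydraulic depth D_h = A/T = 3.748/7.14 = 0.525 m.
Froude number Fr = V/√(g·D_h) = 4.114/√(9.81×0.525) = 1.81, which is greater than 1, so the flow is supercritical.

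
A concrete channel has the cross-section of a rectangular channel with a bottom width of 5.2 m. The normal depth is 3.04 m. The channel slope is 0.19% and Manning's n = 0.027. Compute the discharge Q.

Q = 32 m³/s

Flow area A = b·y = 5.2 × 3.04 = 15.81 m². Wetted perimeter P = b + 2y = 5.2 + 2×3.04 = 11.28 m.
Hydraulic radius R = A/P = 15.81/11.28 = 1.401 m.
Manning's equation: Q = (1/n) A R^(2/3) S^(1/2) = (1/0.027) × 15.81 × 1.401^(2/3) × 0.0019^(1/2) = 32 m³/s.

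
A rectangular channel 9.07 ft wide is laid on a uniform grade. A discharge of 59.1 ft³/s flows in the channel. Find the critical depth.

y_c = 1.1 ft

For a rectangular channel, critical depth y_c = (q²/g)^(1/3) where q = Q/b = 59.1/9.07 = 6.516 ft²/s.
So y_c = (6.516²/32.2)^(1/3) = 1.1 ft.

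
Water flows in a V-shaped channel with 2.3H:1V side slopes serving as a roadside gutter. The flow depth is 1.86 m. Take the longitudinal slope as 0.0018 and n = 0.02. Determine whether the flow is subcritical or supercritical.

subcritical

For a triangular section with side slope z = 2.3: A = zy² = 2.3×1.86² = 7.957 m²; P = 2y√(1+z²) = 2×1.86×2.508 = 9.33 m.
Hydraulic radius R = A/P = 7.957/9.33 = 0.8529 m.
V = (1/n) R^(2/3) √S = (1/0.02) × 0.8529^(2/3) × √0.0018 = 1.908 m/s. Hydraulic depth D_h = A/T = 7.957/8.556 = 0.93 m.
Froude number Fr = V/√(g·D_h) = 1.908/√(9.81×0.93) = 0.632, which is less than 1, so the flow is subcritical.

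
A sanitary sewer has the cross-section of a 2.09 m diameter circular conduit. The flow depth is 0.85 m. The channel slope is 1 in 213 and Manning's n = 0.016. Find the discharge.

For a circular section of diameter D = 2.09 m at depth y = 0.85 m, the central angle is θ = 2 arccos(1 − 2y/D) = 2.766 rad. Then A = (D²/8)(θ − sin θ) = 1.31 m² and P = Dθ/2 = 2.891 m.
Hydraulic radius R = A/P = 1.31/2.891 = 0.4532 m.
Manning's equation: Q = (1/n) A R^(2/3) S^(1/2) = (1/0.016) × 1.31 × 0.4532^(2/3) × 0.004695^(1/2) = 3.31 m³/s.

Q = 3.31 m³/s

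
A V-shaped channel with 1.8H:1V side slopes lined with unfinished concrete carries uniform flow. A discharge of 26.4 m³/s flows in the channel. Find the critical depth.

At critical depth, Q² T / (g A³) = 1, i.e. A³/T = Q²/g = 26.4²/9.81 = 71.05.
Try y = 2.59 m: A³/T = 188.8 — high.
Try y = 1.83 m: A³/T = 33.25 — low.
Try y = 2.13 m: A³/T = 71.03 — matches.

y_c = 2.13 m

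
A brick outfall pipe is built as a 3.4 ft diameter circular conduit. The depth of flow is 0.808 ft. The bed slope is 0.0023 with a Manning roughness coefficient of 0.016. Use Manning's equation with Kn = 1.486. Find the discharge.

For a circular section of diameter D = 3.4 ft at depth y = 0.808 ft, the central angle is θ = 2 arccos(1 − 2y/D) = 2.037 rad. Then A = (D²/8)(θ − sin θ) = 1.652 ft² and P = Dθ/2 = 3.463 ft.
Hydraulic radius R = A/P = 1.652/3.463 = 0.4772 ft.
Manning's equation: Q = (1.486/n) A R^(2/3) S^(1/2) = (1.486/0.016) × 1.652 × 0.4772^(2/3) × 0.0023^(1/2) = 4.49 ft³/s.

Q = 4.49 ft³/s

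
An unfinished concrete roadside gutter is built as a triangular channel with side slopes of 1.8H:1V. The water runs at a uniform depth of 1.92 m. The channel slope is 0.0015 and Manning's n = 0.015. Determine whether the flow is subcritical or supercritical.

subcritical

For a triangular section with side slope z = 1.8: A = zy² = 1.8×1.92² = 6.636 m²; P = 2y√(1+z²) = 2×1.92×2.059 = 7.907 m.
Hydraulic radius R = A/P = 6.636/7.907 = 0.8392 m.
V = (1/n) R^(2/3) √S = (1/0.015) × 0.8392^(2/3) × √0.0015 = 2.297 m/s. Hydraulic depth D_h = A/T = 6.636/6.912 = 0.96 m.
Froude number Fr = V/√(g·D_h) = 2.297/√(9.81×0.96) = 0.749, which is less than 1, so the flow is subcritical.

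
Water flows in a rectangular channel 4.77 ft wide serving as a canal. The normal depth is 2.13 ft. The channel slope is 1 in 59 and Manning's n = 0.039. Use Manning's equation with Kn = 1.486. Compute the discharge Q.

Q = 54.5 ft³/s

Flow area A = b·y = 4.77 × 2.13 = 10.16 ft². Wetted perimeter P = b + 2y = 4.77 + 2×2.13 = 9.03 ft.
Hydraulic radius R = A/P = 10.16/9.03 = 1.125 ft.
Manning's equation: Q = (1.486/n) A R^(2/3) S^(1/2) = (1.486/0.039) × 10.16 × 1.125^(2/3) × 0.01695^(1/2) = 54.5 ft³/s.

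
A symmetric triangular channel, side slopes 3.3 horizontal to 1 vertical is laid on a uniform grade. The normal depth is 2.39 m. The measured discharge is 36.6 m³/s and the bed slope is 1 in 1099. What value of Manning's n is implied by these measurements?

n = 0.017

For a triangular section with side slope z = 3.3: A = zy² = 3.3×2.39² = 18.85 m²; P = 2y√(1+z²) = 2×2.39×3.448 = 16.48 m.
Hydraulic radius R = A/P = 18.85/16.48 = 1.144 m.
Rearranging Manning's equation: n = (1/Q) A R^(2/3) S^(1/2) = (1/36.6) × 18.85 × 1.144^(2/3) × √0.0009099 = 0.017.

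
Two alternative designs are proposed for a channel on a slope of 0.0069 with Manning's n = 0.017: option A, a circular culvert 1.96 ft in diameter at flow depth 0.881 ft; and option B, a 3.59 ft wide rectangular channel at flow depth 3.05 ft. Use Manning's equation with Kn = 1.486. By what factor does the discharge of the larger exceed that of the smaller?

15.2

Channel A: For a circular section of diameter D = 1.96 ft at depth y = 0.881 ft, the central angle is θ = 2 arccos(1 − 2y/D) = 2.939 rad. Then A = (D²/8)(θ − sin θ) = 1.315 ft² and P = Dθ/2 = 2.88 ft. Hydraulic radius R = A/P = 1.315/2.88 = 0.4565 ft. Q_A = (1.486/0.017)·1.315·0.4565^(2/3)·√0.0069 = 5.66 ft³/s.
Channel B: Flow area A = b·y = 3.59 × 3.05 = 10.95 ft². Wetted perimeter P = b + 2y = 3.59 + 2×3.05 = 9.69 ft. Hydraulic radius R = A/P = 10.95/9.69 = 1.13 ft. Q_B = (1.486/0.017)·10.95·1.13^(2/3)·√0.0069 = 86.25 ft³/s.
The larger discharge is 86.25 ft³/s and the smaller is 5.66 ft³/s; the ratio is 15.2.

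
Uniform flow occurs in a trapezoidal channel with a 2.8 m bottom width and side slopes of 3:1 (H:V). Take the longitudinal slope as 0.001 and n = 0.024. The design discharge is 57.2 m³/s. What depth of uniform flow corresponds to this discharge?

y_n = 2.85 m

Manning's equation rearranged: A R^(2/3) = nQ / (1·√S) = 0.024 × 57.2 / (√0.001) = 43.41.
Trying y = 2.53 m: A R^(2/3) = 32.87 — too small.
Trying y = 3.37 m: A R^(2/3) = 64.48 — too large.
Trying y = 2.85 m: A R^(2/3) = 43.39 — close enough.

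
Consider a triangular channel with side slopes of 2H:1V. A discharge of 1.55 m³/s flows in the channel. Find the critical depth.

y_c = 0.657 m

At critical depth, Q² T / (g A³) = 1, i.e. A³/T = Q²/g = 1.55²/9.81 = 0.2449.
Trying y = 0.725 m: A³/T = 0.4006 — over.
Trying y = 0.566 m: A³/T = 0.1162 — short.
Trying y = 0.657 m: A³/T = 0.2448 — close enough.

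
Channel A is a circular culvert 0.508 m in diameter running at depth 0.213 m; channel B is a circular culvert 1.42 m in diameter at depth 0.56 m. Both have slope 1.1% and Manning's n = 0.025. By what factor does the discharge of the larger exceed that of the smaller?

13.9

Channel A: For a circular section of diameter D = 0.508 m at depth y = 0.213 m, the central angle is θ = 2 arccos(1 − 2y/D) = 2.817 rad. Then A = (D²/8)(θ − sin θ) = 0.0806 m² and P = Dθ/2 = 0.7156 m. Hydraulic radius R = A/P = 0.0806/0.7156 = 0.1126 m. Q_A = (1/0.025)·0.0806·0.1126^(2/3)·√0.011 = 0.07887 m³/s.
Channel B: For a circular section of diameter D = 1.42 m at depth y = 0.56 m, the central angle is θ = 2 arccos(1 − 2y/D) = 2.716 rad. Then A = (D²/8)(θ − sin θ) = 0.5804 m² and P = Dθ/2 = 1.928 m. Hydraulic radius R = A/P = 0.5804/1.928 = 0.301 m. Q_B = (1/0.025)·0.5804·0.301^(2/3)·√0.011 = 1.094 m³/s.
The larger discharge is 1.094 m³/s and the smaller is 0.07887 m³/s; the ratio is 13.9.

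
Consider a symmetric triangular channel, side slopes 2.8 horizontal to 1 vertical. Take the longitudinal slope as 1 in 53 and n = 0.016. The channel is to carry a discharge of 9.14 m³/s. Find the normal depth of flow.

y_n = 0.84 m

Manning's equation rearranged: A R^(2/3) = nQ / (1·√S) = 0.016 × 9.14 / (√0.01887) = 1.065.
Try y = 0.975 m: A R^(2/3) = 1.584 — over.
Try y = 0.84 m: A R^(2/3) = 1.065 — ≈ 1.065.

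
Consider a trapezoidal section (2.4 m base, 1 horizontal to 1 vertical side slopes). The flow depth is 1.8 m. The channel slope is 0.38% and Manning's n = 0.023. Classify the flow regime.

subcritical

With bottom width b = 2.4 m and side slope z = 1: A = (b + zy)y = (2.4 + 1×1.8)×1.8 = 7.56 m²; P = b + 2y√(1+z²) = 2.4 + 2×1.8×1.414 = 7.491 m.
Hydraulic radius R = A/P = 7.56/7.491 = 1.009 m.
V = (1/n) R^(2/3) √S = (1/0.023) × 1.009^(2/3) × √0.0038 = 2.697 m/s. Hydraulic depth D_h = A/T = 7.56/6 = 1.26 m.
Froude number Fr = V/√(g·D_h) = 2.697/√(9.81×1.26) = 0.767, which is less than 1, so the flow is subcritical.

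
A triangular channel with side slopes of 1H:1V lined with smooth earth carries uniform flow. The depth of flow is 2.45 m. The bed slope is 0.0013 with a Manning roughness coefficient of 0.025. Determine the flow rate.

For a triangular section with side slope z = 1: A = zy² = 1×2.45² = 6.003 m²; P = 2y√(1+z²) = 2×2.45×1.414 = 6.93 m.
Hydraulic radius R = A/P = 6.003/6.93 = 0.8662 m.
Manning's equation: Q = (1/n) A R^(2/3) S^(1/2) = (1/0.025) × 6.003 × 0.8662^(2/3) × 0.0013^(1/2) = 7.87 m³/s.

Q = 7.87 m³/s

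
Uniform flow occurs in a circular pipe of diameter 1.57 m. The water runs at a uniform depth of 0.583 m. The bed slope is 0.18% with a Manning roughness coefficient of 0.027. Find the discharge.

For a circular section of diameter D = 1.57 m at depth y = 0.583 m, the central angle is θ = 2 arccos(1 − 2y/D) = 2.621 rad. Then A = (D²/8)(θ − sin θ) = 0.6544 m² and P = Dθ/2 = 2.058 m.
Hydraulic radius R = A/P = 0.6544/2.058 = 0.318 m.
Manning's equation: Q = (1/n) A R^(2/3) S^(1/2) = (1/0.027) × 0.6544 × 0.318^(2/3) × 0.0018^(1/2) = 0.479 m³/s.

Q = 0.479 m³/s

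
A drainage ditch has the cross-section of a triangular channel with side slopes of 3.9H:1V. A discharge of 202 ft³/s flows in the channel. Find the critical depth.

At critical depth, Q² T / (g A³) = 1, i.e. A³/T = Q²/g = 202²/32.2 = 1267.
Try y = 3.13 ft: A³/T = 2285 — too large.
Try y = 2.04 ft: A³/T = 268.7 — too small.
Try y = 2.78 ft: A³/T = 1263 — close enough.

y_c = 2.78 ft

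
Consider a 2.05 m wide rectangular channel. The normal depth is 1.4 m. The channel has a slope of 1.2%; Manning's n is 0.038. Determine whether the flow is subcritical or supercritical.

Flow area A = b·y = 2.05 × 1.4 = 2.87 m². Wetted perimeter P = b + 2y = 2.05 + 2×1.4 = 4.85 m.
Hydraulic radius R = A/P = 2.87/4.85 = 0.5918 m.
V = (1/n) R^(2/3) √S = (1/0.038) × 0.5918^(2/3) × √0.012 = 2.032 m/s. Hydraulic depth D_h = A/T = 2.87/2.05 = 1.4 m.
Froude number Fr = V/√(g·D_h) = 2.032/√(9.81×1.4) = 0.548, which is less than 1, so the flow is subcritical.

subcritical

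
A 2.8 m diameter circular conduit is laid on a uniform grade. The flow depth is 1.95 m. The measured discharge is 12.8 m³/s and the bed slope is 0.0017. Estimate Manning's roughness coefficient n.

n = 0.013

For a circular section of diameter D = 2.8 m at depth y = 1.95 m, the central angle is θ = 2 arccos(1 − 2y/D) = 3.949 rad. Then A = (D²/8)(θ − sin θ) = 4.578 m² and P = Dθ/2 = 5.529 m.
Hydraulic radius R = A/P = 4.578/5.529 = 0.8281 m.
Rearranging Manning's equation: n = (1/Q) A R^(2/3) S^(1/2) = (1/12.8) × 4.578 × 0.8281^(2/3) × √0.0017 = 0.013.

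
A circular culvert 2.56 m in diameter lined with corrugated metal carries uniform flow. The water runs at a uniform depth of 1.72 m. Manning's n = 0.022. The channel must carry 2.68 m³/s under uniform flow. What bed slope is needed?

For a circular section of diameter D = 2.56 m at depth y = 1.72 m, the central angle is θ = 2 arccos(1 − 2y/D) = 3.843 rad. Then A = (D²/8)(θ − sin θ) = 3.677 m² and P = Dθ/2 = 4.92 m.
Hydraulic radius R = A/P = 3.677/4.92 = 0.7475 m.
From Manning's equation, S = [nQ / (1 A R^(2/3))]² = [0.022 × 2.68 / (1 × 3.677 × 0.7475^(2/3))]² = 0.000379.

S = 0.000379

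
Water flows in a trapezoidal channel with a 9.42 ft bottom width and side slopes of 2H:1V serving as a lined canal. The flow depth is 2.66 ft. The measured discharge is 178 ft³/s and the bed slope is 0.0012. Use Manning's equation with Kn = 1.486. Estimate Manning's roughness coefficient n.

n = 0.017

With bottom width b = 9.42 ft and side slope z = 2: A = (b + zy)y = (9.42 + 2×2.66)×2.66 = 39.21 ft²; P = b + 2y√(1+z²) = 9.42 + 2×2.66×2.236 = 21.32 ft.
Hydraulic radius R = A/P = 39.21/21.32 = 1.839 ft.
Rearranging Manning's equation: n = (1.486/Q) A R^(2/3) S^(1/2) = (1.486/178) × 39.21 × 1.839^(2/3) × √0.0012 = 0.017.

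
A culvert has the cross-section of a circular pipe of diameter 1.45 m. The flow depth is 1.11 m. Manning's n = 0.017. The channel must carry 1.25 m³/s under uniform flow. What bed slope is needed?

S = 0.000735

For a circular section of diameter D = 1.45 m at depth y = 1.11 m, the central angle is θ = 2 arccos(1 − 2y/D) = 4.261 rad. Then A = (D²/8)(θ − sin θ) = 1.356 m² and P = Dθ/2 = 3.089 m.
Hydraulic radius R = A/P = 1.356/3.089 = 0.4391 m.
From Manning's equation, S = [nQ / (1 A R^(2/3))]² = [0.017 × 1.25 / (1 × 1.356 × 0.4391^(2/3))]² = 0.000735.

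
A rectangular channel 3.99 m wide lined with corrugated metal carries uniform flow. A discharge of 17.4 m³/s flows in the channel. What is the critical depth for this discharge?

For a rectangular channel, critical depth y_c = (q²/g)^(1/3) where q = Q/b = 17.4/3.99 = 4.361 m²/s.
So y_c = (4.361²/9.81)^(1/3) = 1.25 m.

y_c = 1.25 m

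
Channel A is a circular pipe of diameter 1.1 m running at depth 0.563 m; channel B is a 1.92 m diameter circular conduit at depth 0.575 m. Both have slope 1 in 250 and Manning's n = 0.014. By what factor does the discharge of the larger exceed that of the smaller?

1.66

Channel A: For a circular section of diameter D = 1.1 m at depth y = 0.563 m, the central angle is θ = 2 arccos(1 − 2y/D) = 3.189 rad. Then A = (D²/8)(θ − sin θ) = 0.4895 m² and P = Dθ/2 = 1.754 m. Hydraulic radius R = A/P = 0.4895/1.754 = 0.2791 m. Q_A = (1/0.014)·0.4895·0.2791^(2/3)·√0.004 = 0.9443 m³/s.
Channel B: For a circular section of diameter D = 1.92 m at depth y = 0.575 m, the central angle is θ = 2 arccos(1 − 2y/D) = 2.316 rad. Then A = (D²/8)(θ − sin θ) = 0.7288 m² and P = Dθ/2 = 2.224 m. Hydraulic radius R = A/P = 0.7288/2.224 = 0.3277 m. Q_B = (1/0.014)·0.7288·0.3277^(2/3)·√0.004 = 1.565 m³/s.
The larger discharge is 1.565 m³/s and the smaller is 0.9443 m³/s; the ratio is 1.66.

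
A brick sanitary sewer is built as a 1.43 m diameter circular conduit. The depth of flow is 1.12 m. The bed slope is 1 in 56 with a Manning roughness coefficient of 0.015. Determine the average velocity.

V = 5.11 m/s

For a circular section of diameter D = 1.43 m at depth y = 1.12 m, the central angle is θ = 2 arccos(1 − 2y/D) = 4.346 rad. Then A = (D²/8)(θ − sin θ) = 1.35 m² and P = Dθ/2 = 3.107 m.
Hydraulic radius R = A/P = 1.35/3.107 = 0.4343 m.
From Manning's equation, V = (1/n) R^(2/3) S^(1/2) = (1/0.015) × 0.4343^(2/3) × 0.01786^(1/2) = 5.11 m/s.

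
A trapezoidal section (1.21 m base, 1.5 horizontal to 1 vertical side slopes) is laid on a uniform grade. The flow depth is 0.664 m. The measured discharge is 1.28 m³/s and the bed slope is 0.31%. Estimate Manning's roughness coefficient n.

n = 0.035

With bottom width b = 1.21 m and side slope z = 1.5: A = (b + zy)y = (1.21 + 1.5×0.664)×0.664 = 1.465 m²; P = b + 2y√(1+z²) = 1.21 + 2×0.664×1.803 = 3.604 m.
Hydraulic radius R = A/P = 1.465/3.604 = 0.4064 m.
Rearranging Manning's equation: n = (1/Q) A R^(2/3) S^(1/2) = (1/1.28) × 1.465 × 0.4064^(2/3) × √0.0031 = 0.035.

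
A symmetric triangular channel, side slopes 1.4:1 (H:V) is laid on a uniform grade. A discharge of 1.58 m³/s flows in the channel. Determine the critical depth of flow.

At critical depth, Q² T / (g A³) = 1, i.e. A³/T = Q²/g = 1.58²/9.81 = 0.2545.
Trying y = 0.647 m: A³/T = 0.1111 — short.
Trying y = 0.913 m: A³/T = 0.6217 — over.
Trying y = 0.764 m: A³/T = 0.2551 — ≈ 0.2545.

y_c = 0.764 m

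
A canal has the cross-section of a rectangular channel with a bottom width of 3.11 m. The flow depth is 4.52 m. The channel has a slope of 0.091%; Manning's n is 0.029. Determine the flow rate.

Flow area A = b·y = 3.11 × 4.52 = 14.06 m². Wetted perimeter P = b + 2y = 3.11 + 2×4.52 = 12.15 m.
Hydraulic radius R = A/P = 14.06/12.15 = 1.157 m.
Manning's equation: Q = (1/n) A R^(2/3) S^(1/2) = (1/0.029) × 14.06 × 1.157^(2/3) × 0.00091^(1/2) = 16.1 m³/s.

Q = 16.1 m³/s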